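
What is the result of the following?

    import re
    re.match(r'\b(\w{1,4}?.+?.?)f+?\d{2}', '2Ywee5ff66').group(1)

'2Ywee5'

The pattern matches a word boundary (`\b`, zero-width); then 1 to 4 of a word character (lazy), then one or more of any character (lazy), then optionally any character (captured); then one or more of a literal 'f' (lazy), then exactly 2 of a digit.
With `match`, the pattern is implicitly anchored at the beginning.
The match spans [0:10] → '2Ywee5ff66'.
Captured: group 1 = '2Ywee5'.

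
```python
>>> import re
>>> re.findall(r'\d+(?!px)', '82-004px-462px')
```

['82', '00', '46']

The negative lookahead/lookbehind blocks any match where the forbidden context is present.
Walking the string: at [0:2] → '82'; at [3:5] → '00'; at [9:11] → '46'.
Since nothing is captured, `findall` lists the 3 matched substrings directly.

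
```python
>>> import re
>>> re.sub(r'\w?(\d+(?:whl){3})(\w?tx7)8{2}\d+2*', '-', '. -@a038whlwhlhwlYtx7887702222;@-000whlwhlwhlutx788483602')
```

'. -@a038whlwhlhwlYtx7887702222;@--'

The pattern matches optionally a word character; then one or more of a digit, then the literal 'whl' repeated 3 times (captured); then optionally a word character, then the literal 'tx7' (captured); then exactly 2 of a literal '8', then one or more of a digit, then zero or more of the literal '2'.
Matches: at [33:57] → '000whlwhlwhlutx788483602'.
Every occurrence is swapped for '-'.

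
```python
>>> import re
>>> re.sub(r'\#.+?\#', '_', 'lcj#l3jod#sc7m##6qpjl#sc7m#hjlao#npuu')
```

A `+?`/`*?`/`{m,n}?` starts at its minimum and grows only as far as needed for what follows to match.
Each match is replaced by '_'.

'lcj_sc7m_sc7m_npuu'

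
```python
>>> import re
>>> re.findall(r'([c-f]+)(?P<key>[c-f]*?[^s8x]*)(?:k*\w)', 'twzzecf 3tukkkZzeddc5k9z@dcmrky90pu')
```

This matches one or more of a character in [c-f] (captured); then zero or more of a character in [c-f] (lazy), then zero or more of any character except [s8x] (captured as 'key'); then zero or more of the literal 'k', then a word character (non-capturing group).
Matches: at [4:35] match 'ecf 3tukkkZzeddc5k9z@dcmrky90pu', groups = ('ecf', ' 3tukkkZzeddc5k9z@dcmrky90p').
`findall` packs the 2 group values into a tuple for every match.

[('ecf', ' 3tukkkZzeddc5k9z@dcmrky90p')]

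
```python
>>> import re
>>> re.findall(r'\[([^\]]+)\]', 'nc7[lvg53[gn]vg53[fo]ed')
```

Scanning left to right: at [3:13] match '[lvg53[gn]', group 1 = 'lvg53[gn'; at [17:21] match '[fo]', group 1 = 'fo'.
One capturing group, so `findall` returns just the captured substring from each match — 2 in all.

['lvg53[gn', 'fo']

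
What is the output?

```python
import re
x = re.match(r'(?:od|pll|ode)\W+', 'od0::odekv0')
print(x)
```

None

`re.match` only tries the pattern at the start of the string.
Here position 0 doesn't satisfy it, so the call returns None.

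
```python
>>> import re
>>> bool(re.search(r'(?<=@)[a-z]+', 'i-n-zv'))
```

The positive lookaround only admits positions where the adjacent text matches; those characters stay outside the span.
Unlike `match`, `search` isn't anchored — it looks for the pattern anywhere in the string.
Here no position works, so the call returns None, and `bool(None)` is False.

False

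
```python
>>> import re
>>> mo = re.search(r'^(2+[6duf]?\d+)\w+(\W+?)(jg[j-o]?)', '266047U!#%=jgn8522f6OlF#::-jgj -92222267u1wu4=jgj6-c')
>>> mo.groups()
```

Pattern: anchored at the start of the string; then one or more of a literal '2', then optionally one of [6duf], then one or more of a digit (captured); then one or more of a word character; then one or more of a non-word character (lazy) (captured); then the literal 'jg', then optionally a character in [j-o] (captured).
`re.search` tries every starting position until one works.
The match spans [0:14] → '266047U!#%=jgn'.
Captured: group 1 = '266047', group 2 = '!#%=', group 3 = 'jgn'.

('266047', '!#%=', 'jgn')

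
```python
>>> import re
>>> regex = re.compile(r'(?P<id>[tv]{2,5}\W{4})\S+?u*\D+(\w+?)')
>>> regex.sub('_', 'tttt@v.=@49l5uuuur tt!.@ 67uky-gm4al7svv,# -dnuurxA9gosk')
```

A `+?`/`*?`/`{m,n}?` starts at its minimum and grows only as far as needed for what follows to match.
Each match is replaced by '_'.

'tttt@v.=@49l5uuuur _al7s_gosk'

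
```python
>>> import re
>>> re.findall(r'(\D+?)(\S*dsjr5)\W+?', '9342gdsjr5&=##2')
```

Pattern: one or more of a non-digit (lazy) (captured); then zero or more of a non-whitespace character, then the literal 'ds', then the literal 'jr5' (captured); then one or more of a non-word character (lazy).
Matches: at [4:11] match 'gdsjr5&', groups = ('g', 'dsjr5').
With 2 capturing groups, `findall` returns a 2-tuple per match.

[('g', 'dsjr5')]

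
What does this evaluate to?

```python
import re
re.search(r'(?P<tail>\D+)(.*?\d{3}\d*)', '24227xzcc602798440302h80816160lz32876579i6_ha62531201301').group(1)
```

The match spans [5:21] → 'xzcc602798440302'.
Captured: group 1 = 'xzcc', group 2 = '602798440302'.

'xzcc'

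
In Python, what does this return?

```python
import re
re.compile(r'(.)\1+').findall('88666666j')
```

The backreference `\1` re-matches whatever the first group consumed, character for character.
With a single group, `findall` returns only what that group captured — 2 items.

['8', '6']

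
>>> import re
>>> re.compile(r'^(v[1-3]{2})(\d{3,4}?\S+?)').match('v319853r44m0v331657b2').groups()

The match spans [0:7] → 'v319853'.
Captured: group 1 = 'v31', group 2 = '9853'.

('v31', '9853')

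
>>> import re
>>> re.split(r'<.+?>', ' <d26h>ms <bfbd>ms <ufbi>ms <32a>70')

[' ', 'ms ', 'ms ', 'ms ', '70']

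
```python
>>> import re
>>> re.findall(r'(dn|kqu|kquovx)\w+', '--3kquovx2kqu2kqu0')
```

Alternation isn't longest-match — the leftmost alternative that fits at this position is chosen.
Matches: at [3:18] match 'kquovx2kqu2kqu0', group 1 = 'kqu'.
`findall` collects group 1 from the one match (1 total).

['kqu']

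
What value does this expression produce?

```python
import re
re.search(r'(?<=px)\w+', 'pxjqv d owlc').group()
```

Lookahead/lookbehind check context without consuming it, so the matched span excludes the asserted characters.
`re.search` scans for the first position where the pattern succeeds.
The match spans [2:5] → 'jqv'.

'jqv'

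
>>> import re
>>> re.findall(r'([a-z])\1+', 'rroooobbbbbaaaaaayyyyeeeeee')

['r', 'o', 'b', 'a', 'y', 'e']

`\1` is not a pattern — it's the concrete string captured by group 1, re-applied verbatim.
Matches: at [0:2] match 'rr', group 1 = 'r'; at [2:6] match 'oooo', group 1 = 'o'; at [6:11] match 'bbbbb', group 1 = 'b'; at [11:17] match 'aaaaaa', group 1 = 'a'; at [17:21] match 'yyyy', group 1 = 'y'; ….
`findall` collects group 1 from each match (6 total).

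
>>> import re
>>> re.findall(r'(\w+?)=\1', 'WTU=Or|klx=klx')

A backreference is literal: `\1` must see the identical characters the first group matched.
Walking the string: at [7:14] match 'klx=klx', group 1 = 'klx'.
One capturing group, so `findall` returns just the captured substring from the one match — 1 in all.

['klx']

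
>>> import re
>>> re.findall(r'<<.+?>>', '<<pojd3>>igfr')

['<<pojd3>>']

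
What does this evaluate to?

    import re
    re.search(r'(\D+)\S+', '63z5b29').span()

(2, 7)

Pattern: one or more of a non-digit (captured); then one or more of a non-whitespace character.
The match spans [2:7] → 'z5b29'.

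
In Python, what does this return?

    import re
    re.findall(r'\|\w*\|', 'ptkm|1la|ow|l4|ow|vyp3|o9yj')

`findall` yields the raw match text (3 of them) because the pattern has no groups.

['|1la|', '|l4|', '|vyp3|']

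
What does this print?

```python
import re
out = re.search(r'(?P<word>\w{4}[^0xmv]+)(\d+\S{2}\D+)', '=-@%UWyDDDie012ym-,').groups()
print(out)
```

The match spans [4:19] → 'UWyDDDie012ym-,'.
Captured: group 1 = 'UWyDDDie', group 2 = '012ym-,'.

('UWyDDDie', '012ym-,')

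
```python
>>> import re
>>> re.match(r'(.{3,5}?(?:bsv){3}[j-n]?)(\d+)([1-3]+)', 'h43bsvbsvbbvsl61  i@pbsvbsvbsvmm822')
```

None

Pattern: 3 to 5 of any character (lazy), then the literal 'bsv' repeated 3 times, then optionally a character in [j-n] (captured); then one or more of a digit (captured); then one or more of a character in [1-3] (captured).
`match` is anchored at position 0; if the pattern doesn't fit there, it returns None.
Here position 0 doesn't satisfy it, so the call returns None.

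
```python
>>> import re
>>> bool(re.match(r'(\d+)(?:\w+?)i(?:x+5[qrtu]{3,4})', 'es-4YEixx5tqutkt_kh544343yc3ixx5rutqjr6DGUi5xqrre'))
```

False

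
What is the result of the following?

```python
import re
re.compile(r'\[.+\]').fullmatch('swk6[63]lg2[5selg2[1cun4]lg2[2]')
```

`fullmatch` succeeds only if the pattern covers the string from start to end.
Here there's no way to consume every character, so the call returns None.

None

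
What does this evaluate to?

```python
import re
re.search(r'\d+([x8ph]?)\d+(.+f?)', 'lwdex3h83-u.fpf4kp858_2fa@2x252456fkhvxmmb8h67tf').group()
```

'3h83-u.fpf4kp858_2fa@2x252456fkhvxmmb8h67tf'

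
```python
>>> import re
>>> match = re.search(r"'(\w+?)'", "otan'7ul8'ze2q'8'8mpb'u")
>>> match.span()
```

(4, 10)

The match spans [4:10] → "'7ul8'".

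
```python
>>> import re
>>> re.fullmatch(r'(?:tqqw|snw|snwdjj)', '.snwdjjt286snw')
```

None

`re.fullmatch` requires the pattern to consume the entire string.
Here the string isn't matched end-to-end, so the call returns None.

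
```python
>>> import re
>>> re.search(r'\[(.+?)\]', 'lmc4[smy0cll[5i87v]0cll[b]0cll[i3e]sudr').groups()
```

('smy0cll[5i87v',)

The match spans [4:19] → '[smy0cll[5i87v]'.
Captured: group 1 = 'smy0cll[5i87v'.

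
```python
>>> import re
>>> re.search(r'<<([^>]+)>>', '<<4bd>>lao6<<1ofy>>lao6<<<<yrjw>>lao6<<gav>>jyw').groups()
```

('4bd',)

Unlike `match`, `search` isn't anchored — it looks for the pattern anywhere in the string.
The match spans [0:7] → '<<4bd>>'.
Captured: group 1 = '4bd'.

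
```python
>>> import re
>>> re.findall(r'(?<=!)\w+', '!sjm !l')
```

The positive lookaround only admits positions where the adjacent text matches; those characters stay outside the span.
`findall` yields the raw match text (2 of them) because the pattern has no groups.

['sjm', 'l']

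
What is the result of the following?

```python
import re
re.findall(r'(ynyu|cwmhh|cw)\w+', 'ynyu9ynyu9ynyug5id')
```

One capturing group, so `findall` returns just the captured substring from the one match — 1 in all.

['ynyu']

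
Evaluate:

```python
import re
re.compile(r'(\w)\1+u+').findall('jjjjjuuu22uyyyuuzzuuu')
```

`\1` is not a pattern — it's the concrete string captured by group 1, re-applied verbatim.
Walking the string: at [0:8] match 'jjjjjuuu', group 1 = 'j'; at [8:11] match '22u', group 1 = '2'; at [11:16] match 'yyyuu', group 1 = 'y'; at [16:21] match 'zzuuu', group 1 = 'z'.
One capturing group, so `findall` returns just the captured substring from each match — 4 in all.

['j', '2', 'y', 'z']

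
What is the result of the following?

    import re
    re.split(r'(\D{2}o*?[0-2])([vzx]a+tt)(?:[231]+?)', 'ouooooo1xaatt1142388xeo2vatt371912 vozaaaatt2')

['', 'ouooooo1', 'xaatt', '142388', 'xeo2', 'vatt', '71912 vozaaaatt2']

A non-greedy quantifier consumes as few characters as it can — just enough that the remainder of the pattern still matches from where it stops; whatever follows it matches normally.
Because the pattern has a capturing group, `split` also inserts each captured text between the pieces.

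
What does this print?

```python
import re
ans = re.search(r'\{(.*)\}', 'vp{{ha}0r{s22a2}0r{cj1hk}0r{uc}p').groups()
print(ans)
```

The match spans [2:31] → '{{ha}0r{s22a2}0r{cj1hk}0r{uc}'.
Captured: group 1 = '{ha}0r{s22a2}0r{cj1hk}0r{uc'.

('{ha}0r{s22a2}0r{cj1hk}0r{uc',)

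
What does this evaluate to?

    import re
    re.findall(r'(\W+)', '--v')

['--']

The pattern matches one or more of a non-word character (captured).
Scanning left to right: at [0:2] match '--', group 1 = '--'.
With a single group, `findall` returns only what that group captured — 1 item.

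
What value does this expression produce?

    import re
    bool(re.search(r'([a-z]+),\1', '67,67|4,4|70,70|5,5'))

False

After group 1 captures some text, `\1` only succeeds where that same text appears again.
Here no position works, so the call returns None, and `bool(None)` is False.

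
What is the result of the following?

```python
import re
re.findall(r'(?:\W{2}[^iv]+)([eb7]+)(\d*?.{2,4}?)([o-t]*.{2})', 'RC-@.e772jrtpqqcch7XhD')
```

[('7', '2j', 'rtpqqcc')]

A non-greedy quantifier consumes as few characters as it can — just enough that the remainder of the pattern still matches from where it stops; whatever follows it matches normally.
With 3 capturing groups, `findall` returns a 3-tuple per match.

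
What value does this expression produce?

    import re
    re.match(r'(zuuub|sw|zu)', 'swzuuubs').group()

'sw'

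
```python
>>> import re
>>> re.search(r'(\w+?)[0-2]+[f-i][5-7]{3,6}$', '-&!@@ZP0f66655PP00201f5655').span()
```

Pattern: one or more of a word character (lazy) (captured); then one or more of a character in [0-2], then a character in [f-i], then 3 to 6 of a character in [5-7]; then anchored at the end.
The match spans [5:26] → 'ZP0f66655PP00201f5655'.

(5, 26)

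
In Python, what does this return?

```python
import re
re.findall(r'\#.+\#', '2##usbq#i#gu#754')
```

['##usbq#i#gu#']

Matches: at [1:13] → '##usbq#i#gu#'.
`findall` yields the raw match text (1 of them) because the pattern has no groups.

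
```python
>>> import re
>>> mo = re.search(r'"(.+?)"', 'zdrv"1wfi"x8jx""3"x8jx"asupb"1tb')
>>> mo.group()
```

'"1wfi"'

Because the quantifier is non-greedy, it stops expanding at the earliest point where the rest of the pattern can succeed.
The match spans [4:10] → '"1wfi"'.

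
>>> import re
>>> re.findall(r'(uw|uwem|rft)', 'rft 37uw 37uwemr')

`|` is ordered: at each position the engine commits to the first alternative that works.
Scanning left to right: at [0:3] match 'rft', group 1 = 'rft'; at [6:8] match 'uw', group 1 = 'uw'; at [11:13] match 'uw', group 1 = 'uw'.
One capturing group, so `findall` returns just the captured substring from each match — 3 in all.

['rft', 'uw', 'uw']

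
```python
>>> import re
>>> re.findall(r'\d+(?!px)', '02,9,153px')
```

['02', '9', '15']

A negative assertion filters positions out without eating any characters.
Scanning left to right: at [0:2] → '02'; at [3:4] → '9'; at [5:7] → '15'.
`findall` yields the raw match text (3 of them) because the pattern has no groups.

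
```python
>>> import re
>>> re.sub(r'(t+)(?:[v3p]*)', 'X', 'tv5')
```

Every occurrence is swapped for 'X'.

'X5'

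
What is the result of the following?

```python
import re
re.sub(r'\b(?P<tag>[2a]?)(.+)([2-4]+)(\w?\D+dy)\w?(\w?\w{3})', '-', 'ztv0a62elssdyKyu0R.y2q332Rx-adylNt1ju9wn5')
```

Pattern: a word boundary (`\b`, zero-width); then optionally one of [2a] (captured as 'tag'); then one or more of any character (captured); then one or more of a character in [2-4] (captured); then optionally a word character, then one or more of a non-digit, then the literal 'dy' (captured); then optionally a word character; then optionally a word character, then exactly 3 of a word character (captured).
Matches: at [0:36] → 'ztv0a62elssdyKyu0R.y2q332Rx-adylNt1j'.
`sub` substitutes '-' at each match site.

'-u9wn5'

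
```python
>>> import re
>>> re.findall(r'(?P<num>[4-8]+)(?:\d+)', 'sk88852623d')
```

['8885']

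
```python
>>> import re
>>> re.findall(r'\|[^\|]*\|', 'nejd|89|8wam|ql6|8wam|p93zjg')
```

['|89|', '|ql6|']

Matches: at [4:8] → '|89|'; at [12:17] → '|ql6|'.
`findall` yields the raw match text (2 of them) because the pattern has no groups.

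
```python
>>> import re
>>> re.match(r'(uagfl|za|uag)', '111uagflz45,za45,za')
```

None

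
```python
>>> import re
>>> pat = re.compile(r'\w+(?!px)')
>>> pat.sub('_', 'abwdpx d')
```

'_ _'

A negative assertion filters positions out without eating any characters.
`sub` substitutes '_' at each match site.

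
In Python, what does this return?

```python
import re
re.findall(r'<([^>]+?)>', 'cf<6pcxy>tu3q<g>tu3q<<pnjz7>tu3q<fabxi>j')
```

`findall` collects group 1 from each match (4 total).

['6pcxy', 'g', '<pnjz7', 'fabxi']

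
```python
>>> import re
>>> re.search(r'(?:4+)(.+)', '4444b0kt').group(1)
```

The pattern matches one or more of a literal '4' (non-capturing group); then one or more of any character (captured).
Unlike `match`, `search` isn't anchored — it looks for the pattern anywhere in the string.
The match spans [0:8] → '4444b0kt'.
Captured: group 1 = 'b0kt'.

'b0kt'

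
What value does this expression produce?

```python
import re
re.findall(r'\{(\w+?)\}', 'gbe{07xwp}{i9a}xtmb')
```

['07xwp', 'i9a']

`findall` collects group 1 from each match (2 total).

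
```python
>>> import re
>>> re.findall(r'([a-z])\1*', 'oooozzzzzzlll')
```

['o', 'z', 'l']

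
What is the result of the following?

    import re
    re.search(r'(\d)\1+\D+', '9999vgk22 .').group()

The backreference `\1` re-matches whatever the first group consumed, character for character.
The match spans [0:7] → '9999vgk'.

'9999vgk'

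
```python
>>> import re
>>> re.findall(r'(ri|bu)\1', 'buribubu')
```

`\1` is not a pattern — it's the concrete string captured by group 1, re-applied verbatim.
`findall` collects group 1 from the one match (1 total).

['bu']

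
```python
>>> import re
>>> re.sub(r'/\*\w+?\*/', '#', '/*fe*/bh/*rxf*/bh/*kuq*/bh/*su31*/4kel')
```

'#bh#bh#bh#4kel'

Matches: at [0:6] → '/*fe*/'; at [8:15] → '/*rxf*/'; at [17:24] → '/*kuq*/'; at [26:34] → '/*su31*/'.
Every occurrence is swapped for '#'.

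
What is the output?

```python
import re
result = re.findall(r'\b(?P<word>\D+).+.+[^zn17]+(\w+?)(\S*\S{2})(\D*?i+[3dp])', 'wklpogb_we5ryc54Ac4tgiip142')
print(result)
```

`findall` packs the 4 group values into a tuple for every match.

[('wklpogb_we', 't', 'gi', 'ip')]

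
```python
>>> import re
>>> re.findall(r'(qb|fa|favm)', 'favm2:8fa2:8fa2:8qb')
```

['fa', 'fa', 'fa', 'qb']

`|` is ordered: at each position the engine commits to the first alternative that works.
One capturing group, so `findall` returns just the captured substring from each match — 4 in all.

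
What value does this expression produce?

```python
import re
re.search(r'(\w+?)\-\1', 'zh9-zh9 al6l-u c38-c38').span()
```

(0, 7)

The backreference `\1` re-matches whatever the first group consumed, character for character.
The match spans [0:7] → 'zh9-zh9'.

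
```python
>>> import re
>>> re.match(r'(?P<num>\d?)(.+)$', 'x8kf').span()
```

Pattern: optionally a digit (captured as 'num'); then one or more of any character (captured); then anchored at the end.
`re.match` only tries the pattern at the start of the string.
The match spans [0:4] → 'x8kf'.
Captured: group 1 = '', group 2 = 'x8kf'.

(0, 4)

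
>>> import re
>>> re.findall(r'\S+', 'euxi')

['euxi']

This matches one or more of a non-whitespace character.
`findall` yields the raw match text (1 of them) because the pattern has no groups.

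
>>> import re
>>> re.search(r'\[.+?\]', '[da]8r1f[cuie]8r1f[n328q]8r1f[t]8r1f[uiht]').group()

Lazy quantifiers expand one character at a time until the remainder of the pattern can match.
`re.search` tries every starting position until one works.
The match spans [0:4] → '[da]'.

'[da]'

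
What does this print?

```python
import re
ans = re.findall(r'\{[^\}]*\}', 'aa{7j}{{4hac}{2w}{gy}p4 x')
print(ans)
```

['{7j}', '{{4hac}', '{2w}', '{gy}']

Walking the string: at [2:6] → '{7j}'; at [6:13] → '{{4hac}'; at [13:17] → '{2w}'; at [17:21] → '{gy}'.
With no groups in the pattern, `findall` gives back each whole match — 4 here.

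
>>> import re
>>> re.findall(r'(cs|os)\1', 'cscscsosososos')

`\1` is not a pattern — it's the concrete string captured by group 1, re-applied verbatim.
Matches: at [0:4] match 'cscs', group 1 = 'cs'; at [6:10] match 'osos', group 1 = 'os'; at [10:14] match 'osos', group 1 = 'os'.
With a single group, `findall` returns only what that group captured — 3 items.

['cs', 'os', 'os']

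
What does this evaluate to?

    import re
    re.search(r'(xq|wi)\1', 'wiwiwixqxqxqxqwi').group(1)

`\1` is not a pattern — it's the concrete string captured by group 1, re-applied verbatim.
`re.search` scans for the first position where the pattern succeeds.
The match spans [0:4] → 'wiwi'.
Captured: group 1 = 'wi'.

'wi'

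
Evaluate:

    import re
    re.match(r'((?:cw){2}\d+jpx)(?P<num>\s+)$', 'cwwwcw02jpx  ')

None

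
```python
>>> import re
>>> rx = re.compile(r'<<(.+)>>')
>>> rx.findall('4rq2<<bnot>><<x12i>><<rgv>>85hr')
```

One capturing group, so `findall` returns just the captured substring from the one match — 1 in all.

['bnot>><<x12i>><<rgv']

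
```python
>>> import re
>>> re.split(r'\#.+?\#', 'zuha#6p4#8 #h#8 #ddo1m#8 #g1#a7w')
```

['zuha', '8 ', '8 ', '8 ', 'a7w']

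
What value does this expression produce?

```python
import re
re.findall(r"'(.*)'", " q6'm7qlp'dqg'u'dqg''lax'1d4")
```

["m7qlp'dqg'u'dqg''lax"]

One capturing group, so `findall` returns just the captured substring from the one match — 1 in all.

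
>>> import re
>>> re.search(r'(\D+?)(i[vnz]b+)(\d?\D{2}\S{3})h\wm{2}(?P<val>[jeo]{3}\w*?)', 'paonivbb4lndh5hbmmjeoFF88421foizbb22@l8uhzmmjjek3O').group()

With the lazy modifier that quantifier settles for the fewest repetitions that let the rest of the pattern succeed (the atoms after it are unaffected and can still be greedy).
The match spans [0:21] → 'paonivbb4lndh5hbmmjeo'.

'paonivbb4lndh5hbmmjeo'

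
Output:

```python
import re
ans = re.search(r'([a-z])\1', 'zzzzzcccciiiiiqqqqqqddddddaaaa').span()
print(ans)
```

(0, 2)

`\1` is not a pattern — it's the concrete string captured by group 1, re-applied verbatim.
The match spans [0:2] → 'zz'.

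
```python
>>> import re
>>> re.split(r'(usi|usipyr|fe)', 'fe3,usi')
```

['', 'fe', '3,', 'usi', '']

Matches to split on: at [0:2] → 'fe'; at [4:7] → 'usi'.
Because the pattern has a capturing group, `split` also inserts each captured text between the pieces.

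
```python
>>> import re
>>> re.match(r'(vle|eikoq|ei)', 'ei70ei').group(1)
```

The match spans [0:2] → 'ei'.
Captured: group 1 = 'ei'.

'ei'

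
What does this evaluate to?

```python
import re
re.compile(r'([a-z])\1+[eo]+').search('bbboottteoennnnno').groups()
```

('b',)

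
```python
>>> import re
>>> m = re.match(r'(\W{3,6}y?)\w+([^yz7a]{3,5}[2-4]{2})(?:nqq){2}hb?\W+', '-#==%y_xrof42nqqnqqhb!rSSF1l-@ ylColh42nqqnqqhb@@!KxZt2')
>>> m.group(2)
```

The pattern matches 3 to 6 of a non-word character, then optionally the literal 'y' (captured); then one or more of a word character; then 3 to 5 of any character except [yz7a], then exactly 2 of a character in [2-4] (captured); then the literal 'nqq' repeated 2 times, then the literal 'h'; then optionally a literal 'b', then one or more of a non-word character.
`re.match` won't scan ahead — the pattern has to work from the very first character.
The match spans [0:22] → '-#==%y_xrof42nqqnqqhb!'.
Captured: group 1 = '-#==%y', group 2 = 'rof42'.

'rof42'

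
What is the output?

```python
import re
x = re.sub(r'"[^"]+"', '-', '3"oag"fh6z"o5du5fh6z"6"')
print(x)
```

3-fh6z-6"

Matches: at [1:6] → '"oag"'; at [10:21] → '"o5du5fh6z"'.
Each match is replaced by '-'.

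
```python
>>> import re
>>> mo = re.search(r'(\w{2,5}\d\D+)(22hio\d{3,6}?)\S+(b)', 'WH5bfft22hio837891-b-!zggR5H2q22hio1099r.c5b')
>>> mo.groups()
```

('WH5bfft', '22hio837', 'b')

The match spans [0:44] → 'WH5bfft22hio837891-b-!zggR5H2q22hio1099r.c5b'.
Captured: group 1 = 'WH5bfft', group 2 = '22hio837', group 3 = 'b'.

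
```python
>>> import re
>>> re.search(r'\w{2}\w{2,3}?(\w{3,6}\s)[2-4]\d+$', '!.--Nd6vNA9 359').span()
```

(4, 15)

The pattern matches exactly 2 of a word character, then 2 to 3 of a word character (lazy); then 3 to 6 of a word character, then whitespace (captured); then a character in [2-4], then one or more of a digit; then anchored at the end.
`re.search` scans for the first position where the pattern succeeds.
The match spans [4:15] → 'Nd6vNA9 359'.
Captured: group 1 = 'NA9 '.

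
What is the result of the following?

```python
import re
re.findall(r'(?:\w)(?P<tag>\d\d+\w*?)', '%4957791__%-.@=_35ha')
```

['957791', '35']

`findall` collects group 1 from each match (2 total).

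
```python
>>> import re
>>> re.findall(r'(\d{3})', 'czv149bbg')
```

['149']

With a single group, `findall` returns only what that group captured — 1 item.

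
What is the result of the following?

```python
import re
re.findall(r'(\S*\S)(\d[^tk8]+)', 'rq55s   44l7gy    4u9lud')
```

[('rq5', '5s   44l7gy    4u9lud')]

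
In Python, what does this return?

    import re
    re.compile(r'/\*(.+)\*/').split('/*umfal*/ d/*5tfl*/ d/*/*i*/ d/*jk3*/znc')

Because the pattern has a capturing group, `split` also inserts each captured text between the pieces.

['', 'umfal*/ d/*5tfl*/ d/*/*i*/ d/*jk3', 'znc']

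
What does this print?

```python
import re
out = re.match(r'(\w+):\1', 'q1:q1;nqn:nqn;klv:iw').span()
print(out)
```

(0, 5)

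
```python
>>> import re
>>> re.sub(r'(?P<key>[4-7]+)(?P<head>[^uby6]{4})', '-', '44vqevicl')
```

Pattern: one or more of a character in [4-7] (captured as 'key'); then exactly 4 of any character except [uby6] (captured as 'head').
Matches: at [0:6] → '44vqev'.
Every occurrence is swapped for '-'.

'-icl'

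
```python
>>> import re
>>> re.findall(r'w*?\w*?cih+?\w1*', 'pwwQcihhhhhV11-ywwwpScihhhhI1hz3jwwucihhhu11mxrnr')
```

['pwwQcihh', 'ywwwpScihh', 'hhI1hz3jwwucihh']

Because the quantifier is non-greedy, it stops expanding at the earliest point where the rest of the pattern can succeed.
No capturing groups, so `findall` returns the 3 full match strings.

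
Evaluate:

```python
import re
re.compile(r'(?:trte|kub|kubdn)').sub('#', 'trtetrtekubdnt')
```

'###dnt'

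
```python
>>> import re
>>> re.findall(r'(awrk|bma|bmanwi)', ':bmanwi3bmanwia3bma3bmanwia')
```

['bma', 'bma', 'bma', 'bma']

Branches in `(...|...)` are attempted left-to-right; the first branch that allows the whole pattern to succeed is taken.
`findall` collects group 1 from each match (4 total).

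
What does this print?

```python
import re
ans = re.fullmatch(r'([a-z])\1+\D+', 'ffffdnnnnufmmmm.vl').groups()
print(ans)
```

The backreference `\1` re-matches whatever the first group consumed, character for character.
`re.fullmatch` requires the pattern to consume the entire string.
The match spans [0:18] → 'ffffdnnnnufmmmm.vl'.
Captured: group 1 = 'f'.

('f',)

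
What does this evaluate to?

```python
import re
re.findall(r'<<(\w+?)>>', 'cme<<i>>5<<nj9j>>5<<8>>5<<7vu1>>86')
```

['i', 'nj9j', '8', '7vu1']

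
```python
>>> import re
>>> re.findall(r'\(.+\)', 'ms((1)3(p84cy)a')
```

Scanning left to right: at [2:14] → '((1)3(p84cy)'.
`findall` yields the raw match text (1 of them) because the pattern has no groups.

['((1)3(p84cy)']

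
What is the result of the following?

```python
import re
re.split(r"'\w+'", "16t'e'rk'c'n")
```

['16t', 'rk', 'n']

The string is cut at each match, leaving 3 pieces.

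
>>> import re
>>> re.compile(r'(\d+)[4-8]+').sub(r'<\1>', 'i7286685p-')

Pattern: one or more of a digit (captured); then one or more of a character in [4-8].
Matches: at [1:8] → '7286685'.
The replacement refers to a captured group, so each match is rewritten using its own captured text.

'i<728668>p-'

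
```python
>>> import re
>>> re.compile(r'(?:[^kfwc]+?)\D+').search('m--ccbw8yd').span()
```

This matches one or more of any character except [kfwc] (lazy) (non-capturing group); then one or more of a non-digit.
`re.search` scans for the first position where the pattern succeeds.
The match spans [0:7] → 'm--ccbw'.

(0, 7)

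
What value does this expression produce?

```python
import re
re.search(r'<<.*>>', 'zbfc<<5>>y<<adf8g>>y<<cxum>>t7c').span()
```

(4, 28)

The match spans [4:28] → '<<5>>y<<adf8g>>y<<cxum>>'.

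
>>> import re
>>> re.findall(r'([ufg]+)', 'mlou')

['u']

Pattern: one or more of one of [ufg] (captured).
One capturing group, so `findall` returns just the captured substring from the one match — 1 in all.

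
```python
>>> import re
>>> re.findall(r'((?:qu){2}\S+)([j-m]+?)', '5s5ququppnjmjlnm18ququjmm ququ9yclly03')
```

This matches the literal 'qu' repeated 2 times, then one or more of a non-whitespace character (captured); then one or more of a character in [j-m] (lazy) (captured).
Scanning left to right: at [3:25] match 'ququppnjmjlnm18ququjmm', groups = ('ququppnjmjlnm18ququjm', 'm'); at [26:35] match 'ququ9ycll', groups = ('ququ9ycl', 'l').
With 2 capturing groups, `findall` returns a 2-tuple per match.

[('ququppnjmjlnm18ququjm', 'm'), ('ququ9ycl', 'l')]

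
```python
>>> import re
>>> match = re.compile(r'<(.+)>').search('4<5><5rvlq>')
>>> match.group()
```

'<5><5rvlq>'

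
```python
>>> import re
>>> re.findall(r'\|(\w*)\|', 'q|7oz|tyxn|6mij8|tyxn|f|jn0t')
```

['7oz', '6mij8', 'f']

Scanning left to right: at [1:6] match '|7oz|', group 1 = '7oz'; at [10:17] match '|6mij8|', group 1 = '6mij8'; at [21:24] match '|f|', group 1 = 'f'.
One capturing group, so `findall` returns just the captured substring from each match — 3 in all.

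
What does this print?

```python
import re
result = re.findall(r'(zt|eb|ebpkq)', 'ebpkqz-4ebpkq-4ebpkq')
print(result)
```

Branches in `(...|...)` are attempted left-to-right; the first branch that allows the whole pattern to succeed is taken.
Scanning left to right: at [0:2] match 'eb', group 1 = 'eb'; at [8:10] match 'eb', group 1 = 'eb'; at [15:17] match 'eb', group 1 = 'eb'.
`findall` collects group 1 from each match (3 total).

['eb', 'eb', 'eb']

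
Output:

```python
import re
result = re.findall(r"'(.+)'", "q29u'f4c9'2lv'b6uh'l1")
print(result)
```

["f4c9'2lv'b6uh"]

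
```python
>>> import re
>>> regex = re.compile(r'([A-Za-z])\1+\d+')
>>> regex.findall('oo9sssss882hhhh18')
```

['o', 's', 'h']

`\1` has to match the exact text group 1 already captured.
Scanning left to right: at [0:3] match 'oo9', group 1 = 'o'; at [3:11] match 'sssss882', group 1 = 's'; at [11:17] match 'hhhh18', group 1 = 'h'.
`findall` collects group 1 from each match (3 total).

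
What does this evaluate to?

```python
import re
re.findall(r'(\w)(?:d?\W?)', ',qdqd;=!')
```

['q', 'q']

Pattern: a word character (captured); then optionally the literal 'd', then optionally a non-word character (non-capturing group).
Scanning left to right: at [1:3] match 'qd', group 1 = 'q'; at [3:6] match 'qd;', group 1 = 'q'.
`findall` collects group 1 from each match (2 total).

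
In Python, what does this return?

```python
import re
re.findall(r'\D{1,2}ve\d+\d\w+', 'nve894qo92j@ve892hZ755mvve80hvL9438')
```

['nve894qo92j', '@ve892hZ755mvve80hvL9438']

The pattern matches 1 to 2 of a non-digit, then the literal 've'; then one or more of a digit; then a digit, then one or more of a word character.
Walking the string: at [0:11] → 'nve894qo92j'; at [11:35] → '@ve892hZ755mvve80hvL9438'.
With no groups in the pattern, `findall` gives back each whole match — 2 here.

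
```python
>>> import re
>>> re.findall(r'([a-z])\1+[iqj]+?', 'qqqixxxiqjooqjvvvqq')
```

['q', 'x', 'o', 'v']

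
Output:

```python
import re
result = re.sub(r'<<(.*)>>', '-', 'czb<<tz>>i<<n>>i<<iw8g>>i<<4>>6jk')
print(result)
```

czb-6jk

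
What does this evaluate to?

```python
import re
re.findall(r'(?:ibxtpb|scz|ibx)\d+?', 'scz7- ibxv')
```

Walking the string: at [0:4] → 'scz7'.
No capturing groups, so `findall` returns the 1 full match string.

['scz7']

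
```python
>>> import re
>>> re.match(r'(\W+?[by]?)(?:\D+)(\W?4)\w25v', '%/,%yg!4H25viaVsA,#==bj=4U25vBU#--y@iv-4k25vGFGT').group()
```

'%/,%yg!4H25v'

This matches one or more of a non-word character (lazy), then optionally one of [by] (captured); then one or more of a non-digit (non-capturing group); then optionally a non-word character, then a literal '4' (captured); then a word character, then the literal '25v'.
`match` is anchored at position 0; if the pattern doesn't fit there, it returns None.
The match spans [0:12] → '%/,%yg!4H25v'.
Captured: group 1 = '%', group 2 = '4'.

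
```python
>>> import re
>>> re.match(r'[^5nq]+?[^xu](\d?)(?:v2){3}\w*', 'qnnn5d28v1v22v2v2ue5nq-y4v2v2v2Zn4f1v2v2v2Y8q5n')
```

The pattern matches one or more of any character except [5nq] (lazy), then any character except [xu]; then optionally a digit (captured); then the literal 'v2' repeated 3 times, then zero or more of a word character.
`re.match` only tries the pattern at the start of the string.
Here position 0 doesn't satisfy it, so the call returns None.

None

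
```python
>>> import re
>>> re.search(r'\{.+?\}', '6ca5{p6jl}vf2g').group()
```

`re.search` scans for the first position where the pattern succeeds.
The match spans [4:10] → '{p6jl}'.

'{p6jl}'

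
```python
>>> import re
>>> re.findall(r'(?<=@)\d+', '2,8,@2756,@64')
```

['2756', '64']

Lookahead/lookbehind check context without consuming it, so the matched span excludes the asserted characters.
Matches: at [5:9] → '2756'; at [11:13] → '64'.
`findall` yields the raw match text (2 of them) because the pattern has no groups.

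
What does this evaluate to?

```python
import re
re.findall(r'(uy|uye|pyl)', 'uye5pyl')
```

['uy', 'pyl']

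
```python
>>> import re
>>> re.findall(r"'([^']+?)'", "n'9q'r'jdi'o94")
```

['9q', 'jdi']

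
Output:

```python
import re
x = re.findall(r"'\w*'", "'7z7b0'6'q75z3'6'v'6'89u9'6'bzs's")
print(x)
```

`findall` yields the raw match text (5 of them) because the pattern has no groups.

["'7z7b0'", "'q75z3'", "'v'", "'89u9'", "'bzs'"]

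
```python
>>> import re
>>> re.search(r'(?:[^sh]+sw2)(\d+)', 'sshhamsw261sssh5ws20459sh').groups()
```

('61',)

The match spans [4:11] → 'amsw261'.
Captured: group 1 = '61'.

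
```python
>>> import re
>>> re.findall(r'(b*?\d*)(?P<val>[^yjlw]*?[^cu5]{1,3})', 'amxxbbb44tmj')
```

[('', 'amx'), ('', 'xbb'), ('', 'b44'), ('', 'tmj')]

Pattern: zero or more of the literal 'b' (lazy), then zero or more of a digit (captured); then zero or more of any character except [yjlw] (lazy), then 1 to 3 of any character except [cu5] (captured as 'val').
Because the quantifier is non-greedy, it stops expanding at the earliest point where the rest of the pattern can succeed.
Walking the string: at [0:3] match 'amx', groups = ('', 'amx'); at [3:6] match 'xbb', groups = ('', 'xbb'); at [6:9] match 'b44', groups = ('', 'b44'); at [9:12] match 'tmj', groups = ('', 'tmj').
With 2 capturing groups, `findall` returns a 2-tuple per match.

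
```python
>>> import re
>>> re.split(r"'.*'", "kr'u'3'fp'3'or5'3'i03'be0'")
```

['kr', '']

Matches to split on: at [2:26] → "'u'3'fp'3'or5'3'i03'be0'".
Each match becomes a cut point; 2 segments remain.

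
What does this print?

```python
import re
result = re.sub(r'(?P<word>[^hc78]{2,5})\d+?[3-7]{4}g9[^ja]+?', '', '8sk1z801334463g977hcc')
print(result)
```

Because the quantifier is non-greedy, it stops expanding at the earliest point where the rest of the pattern can succeed.
Every occurrence is swapped for ''.

87hcc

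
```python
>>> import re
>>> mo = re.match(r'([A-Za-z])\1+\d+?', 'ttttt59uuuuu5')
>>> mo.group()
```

`match` is anchored at position 0; if the pattern doesn't fit there, it returns None.
The match spans [0:6] → 'ttttt5'.

'ttttt5'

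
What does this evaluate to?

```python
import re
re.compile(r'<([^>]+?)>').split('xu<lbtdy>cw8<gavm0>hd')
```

['xu', 'lbtdy', 'cw8', 'gavm0', 'hd']

Matches to split on: at [2:9] → '<lbtdy>'; at [12:19] → '<gavm0>'.
Because the pattern has a capturing group, `split` also inserts each captured text between the pieces.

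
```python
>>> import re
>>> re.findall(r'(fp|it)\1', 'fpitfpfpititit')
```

A backreference is literal: `\1` must see the identical characters the first group matched.
Walking the string: at [4:8] match 'fpfp', group 1 = 'fp'; at [8:12] match 'itit', group 1 = 'it'.
With a single group, `findall` returns only what that group captured — 2 items.

['fp', 'it']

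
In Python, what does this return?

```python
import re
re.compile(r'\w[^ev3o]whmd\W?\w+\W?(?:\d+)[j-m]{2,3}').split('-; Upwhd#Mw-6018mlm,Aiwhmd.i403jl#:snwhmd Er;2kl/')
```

Each match becomes a cut point; 3 segments remain.

['-; Upwhd#Mw-6018mlm,', '#:', '/']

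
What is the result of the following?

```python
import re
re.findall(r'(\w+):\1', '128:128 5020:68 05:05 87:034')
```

The backreference `\1` re-matches whatever the first group consumed, character for character.
`findall` collects group 1 from each match (2 total).

['128', '05']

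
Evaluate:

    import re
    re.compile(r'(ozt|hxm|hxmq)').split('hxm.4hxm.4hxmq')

['', 'hxm', '.4', 'hxm', '.4', 'hxm', 'q']

Branches in `(...|...)` are attempted left-to-right; the first branch that allows the whole pattern to succeed is taken.
The group in the pattern means `split` returns the separators' captures alongside the pieces.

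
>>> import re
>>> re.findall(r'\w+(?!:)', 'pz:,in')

A negative assertion filters positions out without eating any characters.
No capturing groups, so `findall` returns the 2 full match strings.

['p', 'in']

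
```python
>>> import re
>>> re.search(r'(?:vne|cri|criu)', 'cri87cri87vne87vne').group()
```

`re.search` scans for the first position where the pattern succeeds.
The match spans [0:3] → 'cri'.

'cri'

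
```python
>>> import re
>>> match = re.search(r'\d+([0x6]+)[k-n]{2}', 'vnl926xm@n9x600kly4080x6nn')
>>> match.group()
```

'9x600kl'

This matches one or more of a digit; then one or more of one of [0x6] (captured); then exactly 2 of a character in [k-n].
Unlike `match`, `search` isn't anchored — it looks for the pattern anywhere in the string.
The match spans [10:17] → '9x600kl'.
Captured: group 1 = 'x600'.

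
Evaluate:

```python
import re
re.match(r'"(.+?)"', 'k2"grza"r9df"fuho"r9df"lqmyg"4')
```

`re.match` only tries the pattern at the start of the string.
Here the pattern fails at index 0, so the call returns None.

None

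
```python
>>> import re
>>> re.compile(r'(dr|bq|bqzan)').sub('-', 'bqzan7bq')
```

'-zan7-'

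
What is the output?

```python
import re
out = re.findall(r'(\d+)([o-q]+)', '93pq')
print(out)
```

Pattern: one or more of a digit (captured); then one or more of a character in [o-q] (captured).
Scanning left to right: at [0:4] match '93pq', groups = ('93', 'pq').
Multiple groups make `findall` return tuples — one 2-tuple for the one match.

[('93', 'pq')]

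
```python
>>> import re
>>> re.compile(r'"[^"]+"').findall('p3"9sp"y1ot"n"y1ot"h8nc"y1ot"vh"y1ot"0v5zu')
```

['"9sp"', '"n"', '"h8nc"', '"vh"']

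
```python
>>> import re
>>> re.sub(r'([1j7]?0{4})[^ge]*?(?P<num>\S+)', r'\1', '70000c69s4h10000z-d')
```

'70000'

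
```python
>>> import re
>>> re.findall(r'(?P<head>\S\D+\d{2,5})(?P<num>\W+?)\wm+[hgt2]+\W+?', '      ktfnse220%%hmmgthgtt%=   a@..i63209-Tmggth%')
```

[('ktfnse220', '%%'), ('=   a@..i63209', '-')]

Pattern: a non-whitespace character, then one or more of a non-digit, then 2 to 5 of a digit (captured as 'head'); then one or more of a non-word character (lazy) (captured as 'num'); then a word character, then one or more of the literal 'm'; then one or more of one of [hgt2]; then one or more of a non-word character (lazy).
A non-greedy quantifier consumes as few characters as it can — just enough that the remainder of the pattern still matches from where it stops; whatever follows it matches normally.
Walking the string: at [6:27] match 'ktfnse220%%hmmgthgtt%', groups = ('ktfnse220', '%%'); at [27:49] match '=   a@..i63209-Tmggth%', groups = ('=   a@..i63209', '-').
`findall` packs the 2 group values into a tuple for every match.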